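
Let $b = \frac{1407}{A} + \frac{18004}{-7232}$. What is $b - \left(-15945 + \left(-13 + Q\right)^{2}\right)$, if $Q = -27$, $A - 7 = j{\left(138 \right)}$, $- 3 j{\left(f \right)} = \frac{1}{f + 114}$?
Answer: $\frac{139125446505}{9566128} \approx 14544.0$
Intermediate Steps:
$j{\left(f \right)} = - \frac{1}{3 \left(114 + f\right)}$ ($j{\left(f \right)} = - \frac{1}{3 \left(f + 114\right)} = - \frac{1}{3 \left(114 + f\right)}$)
$A = \frac{5291}{756}$ ($A = 7 - \frac{1}{342 + 3 \cdot 138} = 7 - \frac{1}{342 + 414} = 7 - \frac{1}{756} = \frac{5291}{756} \approx 6.9987$)
$b = \frac{1899340345}{9566128}$ ($b = \frac{1407}{\frac{5291}{756}} + \frac{18004}{-7232} = 1407 \cdot \frac{756}{5291} + 18004 \left(- \frac{1}{7232}\right) = \frac{1063692}{5291} - \frac{4501}{1808} = \frac{1899340345}{9566128} \approx 198.55$)
$b - \left(-15945 + \left(-13 + Q\right)^{2}\right) = \frac{1899340345}{9566128} - \left(-15945 + \left(-13 - 27\right)^{2}\right) = \frac{1899340345}{9566128} - \left(-15945 + \left(-40\right)^{2}\right) = \frac{1899340345}{9566128} - \left(-15945 + 1600\right) = \frac{1899340345}{9566128} - -14345 = \frac{1899340345}{9566128} + 14345 = \frac{139125446505}{9566128}$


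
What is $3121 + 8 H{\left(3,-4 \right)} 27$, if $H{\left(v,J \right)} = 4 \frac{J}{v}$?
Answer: $1969$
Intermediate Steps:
$H{\left(v,J \right)} = \frac{4 J}{v}$
$3121 + 8 H{\left(3,-4 \right)} 27 = 3121 + 8 \cdot 4 \left(-4\right) \frac{1}{3} \cdot 27 = 3121 + 8 \left(- \frac{16}{3}\right) 27 = 3121 - 1152 = 1969$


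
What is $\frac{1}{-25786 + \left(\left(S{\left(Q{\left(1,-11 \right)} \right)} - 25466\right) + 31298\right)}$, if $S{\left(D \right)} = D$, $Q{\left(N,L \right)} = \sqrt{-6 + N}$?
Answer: $- \frac{19954}{398162121} - \frac{i \sqrt{5}}{398162121} \approx -5.0115 \cdot 10^{-5} - 5.616 \cdot 10^{-9} i$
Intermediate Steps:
$\frac{1}{-25786 + \left(\left(S{\left(Q{\left(1,-11 \right)} \right)} - 25466\right) + 31298\right)} = \frac{1}{-25786 + \left(\left(\sqrt{-6 + 1} - 25466\right) + 31298\right)} = \frac{1}{-25786 + \left(\left(\sqrt{-5} - 25466\right) + 31298\right)} = \frac{1}{-25786 + \left(\left(i \sqrt{5} - 25466\right) + 31298\right)} = \frac{1}{-25786 + \left(\left(-25466 + i \sqrt{5}\right) + 31298\right)} = \frac{1}{-25786 + \left(5832 + i \sqrt{5}\right)} = \frac{1}{-19954 + i \sqrt{5}}$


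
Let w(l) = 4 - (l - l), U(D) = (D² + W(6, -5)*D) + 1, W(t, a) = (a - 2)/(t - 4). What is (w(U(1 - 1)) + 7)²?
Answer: 121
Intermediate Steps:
W(t, a) = (-2 + a)/(-4 + t)
U(D) = 1 + D² - 7*D/2 (U(D) = (D² + ((-2 - 5)/(-4 + 6))*D) + 1 = (D² + (-7/2)*D) + 1 = (D² + ((½)*(-7))*D) + 1 = (D² - 7*D/2) + 1 = 1 + D² - 7*D/2)
w(l) = 4 (w(l) = 4 - 1*0 = 4 + 0 = 4)
(w(U(1 - 1)) + 7)² = (4 + 7)² = 11² = 121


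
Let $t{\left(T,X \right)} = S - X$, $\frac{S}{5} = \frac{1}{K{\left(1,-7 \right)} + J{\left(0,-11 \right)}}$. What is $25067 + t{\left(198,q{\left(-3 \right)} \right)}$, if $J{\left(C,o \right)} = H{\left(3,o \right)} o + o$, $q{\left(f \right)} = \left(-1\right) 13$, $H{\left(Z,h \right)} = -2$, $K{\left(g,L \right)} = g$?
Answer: $\frac{300965}{12} \approx 25080.0$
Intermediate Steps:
$q{\left(f \right)} = -13$
$J{\left(C,o \right)} = - o$ ($J{\left(C,o \right)} = - 2 o + o = - o$)
$S = \frac{5}{12}$ ($S = \frac{5}{1 - -11} = \frac{5}{1 + 11} = \frac{5}{12} \approx 0.41667$)
$t{\left(T,X \right)} = \frac{5}{12} - X$
$25067 + t{\left(198,q{\left(-3 \right)} \right)} = 25067 + \left(\frac{5}{12} - -13\right) = 25067 + \left(\frac{5}{12} + 13\right) = 25067 + \frac{161}{12} = \frac{300965}{12}$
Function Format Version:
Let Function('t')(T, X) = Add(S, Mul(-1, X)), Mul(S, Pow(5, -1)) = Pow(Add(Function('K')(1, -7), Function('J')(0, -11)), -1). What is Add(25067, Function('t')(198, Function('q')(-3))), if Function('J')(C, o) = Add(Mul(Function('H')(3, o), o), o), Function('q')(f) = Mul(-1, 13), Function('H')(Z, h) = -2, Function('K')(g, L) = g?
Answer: Rational(300965, 12) ≈ 25080.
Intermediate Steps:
Function('q')(f) = -13
Function('J')(C, o) = Mul(-1, o) (Function('J')(C, o) = Add(Mul(-2, o), o) = Mul(-1, o))
S = Rational(5, 12) (S = Mul(5, Pow(Add(1, Mul(-1, -11)), -1)) = Mul(5, Pow(Add(1, 11), -1)) = Mul(5, Pow(12, -1)) = Mul(5, Rational(1, 12)) = Rational(5, 12) ≈ 0.41667)
Function('t')(T, X) = Add(Rational(5, 12), Mul(-1, X))
Add(25067, Function('t')(198, Function('q')(-3))) = Add(25067, Add(Rational(5, 12), Mul(-1, -13))) = Add(25067, Add(Rational(5, 12), 13)) = Add(25067, Rational(161, 12)) = Rational(300965, 12)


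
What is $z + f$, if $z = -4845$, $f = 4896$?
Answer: $51$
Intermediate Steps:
$z + f = -4845 + 4896 = 51$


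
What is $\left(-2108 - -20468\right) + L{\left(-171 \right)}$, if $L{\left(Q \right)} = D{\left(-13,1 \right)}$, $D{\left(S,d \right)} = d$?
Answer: $18361$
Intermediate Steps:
$L{\left(Q \right)} = 1$
$\left(-2108 - -20468\right) + L{\left(-171 \right)} = \left(-2108 - -20468\right) + 1 = \left(-2108 + 20468\right) + 1 = 18360 + 1 = 18361$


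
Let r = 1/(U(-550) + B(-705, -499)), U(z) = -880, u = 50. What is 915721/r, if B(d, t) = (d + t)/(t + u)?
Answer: -360717153436/449 ≈ -8.0338e+8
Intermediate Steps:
B(d, t) = (d + t)/(50 + t) (B(d, t) = (d + t)/(t + 50) = (d + t)/(50 + t))
r = -449/393916 (r = 1/(-880 + (-705 - 499)/(50 - 499)) = 1/(-880 - 1204/(-449)) = 1/(-880 - 1/449*(-1204)) = 1/(-880 + 1204/449) = 1/(-393916/449) = -449/393916 ≈ -0.0011398)
915721/r = 915721/(-449/393916) = 915721*(-393916/449) = -360717153436/449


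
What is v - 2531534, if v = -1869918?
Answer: -4401452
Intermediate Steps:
v - 2531534 = -1869918 - 2531534 = -4401452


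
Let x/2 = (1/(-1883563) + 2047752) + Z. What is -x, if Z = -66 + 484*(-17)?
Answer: -7682895257706/1883563 ≈ -4.0789e+6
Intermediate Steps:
Z = -8294 (Z = -66 - 8228 = -8294)
x = 7682895257706/1883563 (x = 2*((1/(-1883563) + 2047752) - 8294) = 2*((-1/1883563 + 2047752) - 8294) = 2*(3857069900375/1883563 - 8294) = 2*(3841447628853/1883563) = 7682895257706/1883563 ≈ 4.0789e+6)
-x = -1*7682895257706/1883563 = -7682895257706/1883563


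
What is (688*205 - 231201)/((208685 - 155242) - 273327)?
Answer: 90161/219884 ≈ 0.41004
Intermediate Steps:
(688*205 - 231201)/((208685 - 155242) - 273327) = (141040 - 231201)/(53443 - 273327) = -90161/(-219884) = -90161*(-1/219884) = 90161/219884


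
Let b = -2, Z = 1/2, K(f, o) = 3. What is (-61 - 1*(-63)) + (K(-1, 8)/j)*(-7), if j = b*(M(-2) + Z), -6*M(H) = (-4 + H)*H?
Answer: -5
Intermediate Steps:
M(H) = -H*(-4 + H)/6 (M(H) = -(-4 + H)*H/6 = -H*(-4 + H)/6)
Z = 1/2 ≈ 0.50000
j = 3 (j = -2*((1/6)*(-2)*(4 - 1*(-2)) + 1/2) = -2*((1/6)*(-2)*(4 + 2) + 1/2) = -2*((1/6)*(-2)*6 + 1/2) = -2*(-2 + 1/2) = -2*(-3/2) = 3)
(-61 - 1*(-63)) + (K(-1, 8)/j)*(-7) = (-61 - 1*(-63)) + (3/3)*(-7) = (-61 + 63) + (3*(1/3))*(-7) = 2 + 1*(-7) = 2 - 7 = -5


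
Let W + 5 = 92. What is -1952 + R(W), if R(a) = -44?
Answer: -1996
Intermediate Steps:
W = 87 (W = -5 + 92 = 87)
-1952 + R(W) = -1952 - 44 = -1996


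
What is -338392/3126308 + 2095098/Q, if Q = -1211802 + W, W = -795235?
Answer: -1807271725672/1568653957349 ≈ -1.1521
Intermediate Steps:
Q = -2007037 (Q = -1211802 - 795235 = -2007037)
-338392/3126308 + 2095098/Q = -338392/3126308 + 2095098/(-2007037) = -338392*1/3126308 + 2095098*(-1/2007037) = -84598/781577 - 2095098/2007037 = -1807271725672/1568653957349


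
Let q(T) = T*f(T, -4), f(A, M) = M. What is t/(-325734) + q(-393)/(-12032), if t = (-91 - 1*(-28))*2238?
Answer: 49349415/163301312 ≈ 0.30220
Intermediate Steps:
q(T) = -4*T (q(T) = T*(-4) = -4*T)
t = -140994 (t = (-91 + 28)*2238 = -63*2238 = -140994)
t/(-325734) + q(-393)/(-12032) = -140994/(-325734) - 4*(-393)/(-12032) = -140994*(-1/325734) + 1572*(-1/12032) = 23499/54289 - 393/3008 = 49349415/163301312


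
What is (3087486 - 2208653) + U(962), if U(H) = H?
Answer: 879795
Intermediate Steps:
(3087486 - 2208653) + U(962) = (3087486 - 2208653) + 962 = 878833 + 962 = 879795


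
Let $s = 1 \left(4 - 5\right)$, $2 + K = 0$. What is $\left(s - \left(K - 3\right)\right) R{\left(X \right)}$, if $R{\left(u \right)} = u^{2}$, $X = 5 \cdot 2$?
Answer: $400$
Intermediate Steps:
$K = -2$ ($K = -2 + 0 = -2$)
$s = -1$ ($s = 1 \left(-1\right) = -1$)
$X = 10$
$\left(s - \left(K - 3\right)\right) R{\left(X \right)} = \left(-1 - \left(-2 - 3\right)\right) 10^{2} = \left(-1 - \left(-2 - 3\right)\right) 100 = \left(-1 - -5\right) 100 = \left(-1 + 5\right) 100 = 4 \cdot 100 = 400$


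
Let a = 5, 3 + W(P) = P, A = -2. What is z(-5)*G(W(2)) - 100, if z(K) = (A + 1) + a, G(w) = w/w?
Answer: -96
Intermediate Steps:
W(P) = -3 + P
G(w) = 1
z(K) = 4 (z(K) = (-2 + 1) + 5 = -1 + 5 = 4)
z(-5)*G(W(2)) - 100 = 4*1 - 100 = 4 - 100 = -96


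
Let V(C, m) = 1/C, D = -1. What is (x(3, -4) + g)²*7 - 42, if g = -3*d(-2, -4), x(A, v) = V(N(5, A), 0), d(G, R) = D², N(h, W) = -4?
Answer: 511/16 ≈ 31.938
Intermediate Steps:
d(G, R) = 1 (d(G, R) = (-1)² = 1)
x(A, v) = -¼ (x(A, v) = 1/(-4) = -¼)
g = -3 (g = -3*1 = -3)
(x(3, -4) + g)²*7 - 42 = (-¼ - 3)²*7 - 42 = (-13/4)²*7 - 42 = (169/16)*7 - 42 = 1183/16 - 42 = 511/16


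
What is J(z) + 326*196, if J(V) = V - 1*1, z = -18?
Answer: 63877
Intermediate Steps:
J(V) = -1 + V (J(V) = V - 1 = -1 + V)
J(z) + 326*196 = (-1 - 18) + 326*196 = -19 + 63896 = 63877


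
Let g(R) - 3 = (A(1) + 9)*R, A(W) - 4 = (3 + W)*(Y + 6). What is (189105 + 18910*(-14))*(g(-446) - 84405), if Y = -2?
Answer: 7362008360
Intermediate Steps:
A(W) = 16 + 4*W (A(W) = 4 + (3 + W)*(-2 + 6) = 4 + (3 + W)*4 = 4 + (12 + 4*W) = 16 + 4*W)
g(R) = 3 + 29*R (g(R) = 3 + ((16 + 4*1) + 9)*R = 3 + ((16 + 4) + 9)*R = 3 + (20 + 9)*R = 3 + 29*R)
(189105 + 18910*(-14))*(g(-446) - 84405) = (189105 + 18910*(-14))*((3 + 29*(-446)) - 84405) = (189105 - 264740)*((3 - 12934) - 84405) = -75635*(-12931 - 84405) = -75635*(-97336) = 7362008360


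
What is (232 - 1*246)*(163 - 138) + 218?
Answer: -132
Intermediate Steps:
(232 - 1*246)*(163 - 138) + 218 = (232 - 246)*25 + 218 = -14*25 + 218 = -350 + 218 = -132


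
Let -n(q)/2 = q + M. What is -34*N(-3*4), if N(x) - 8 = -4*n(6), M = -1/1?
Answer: -1632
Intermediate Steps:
M = -1 (M = -1*1 = -1)
n(q) = 2 - 2*q (n(q) = -2*(q - 1) = -2*(-1 + q) = 2 - 2*q)
N(x) = 48 (N(x) = 8 - 4*(2 - 2*6) = 8 - 4*(2 - 12) = 8 - 4*(-10) = 8 + 40 = 48)
-34*N(-3*4) = -34*48 = -1632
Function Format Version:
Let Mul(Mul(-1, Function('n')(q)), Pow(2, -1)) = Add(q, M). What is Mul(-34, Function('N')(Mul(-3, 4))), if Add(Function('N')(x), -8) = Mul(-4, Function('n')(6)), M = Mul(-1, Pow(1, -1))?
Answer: -1632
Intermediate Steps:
M = -1 (M = Mul(-1, 1) = -1)
Function('n')(q) = Add(2, Mul(-2, q)) (Function('n')(q) = Mul(-2, Add(q, -1)) = Mul(-2, Add(-1, q)) = Add(2, Mul(-2, q)))
Function('N')(x) = 48 (Function('N')(x) = Add(8, Mul(-4, Add(2, Mul(-2, 6)))) = Add(8, Mul(-4, Add(2, -12))) = Add(8, Mul(-4, -10)) = Add(8, 40) = 48)
Mul(-34, Function('N')(Mul(-3, 4))) = Mul(-34, 48) = -1632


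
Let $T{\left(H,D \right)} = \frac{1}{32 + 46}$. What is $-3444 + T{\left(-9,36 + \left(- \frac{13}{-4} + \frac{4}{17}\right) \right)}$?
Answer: $- \frac{268631}{78} \approx -3444.0$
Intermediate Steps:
$T{\left(H,D \right)} = \frac{1}{78}$
$-3444 + T{\left(-9,36 + \left(- \frac{13}{-4} + \frac{4}{17}\right) \right)} = -3444 + \frac{1}{78} = - \frac{268631}{78}$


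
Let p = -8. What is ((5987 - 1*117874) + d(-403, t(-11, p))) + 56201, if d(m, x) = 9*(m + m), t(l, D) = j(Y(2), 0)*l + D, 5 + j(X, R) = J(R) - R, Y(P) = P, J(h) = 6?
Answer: -62940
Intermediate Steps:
j(X, R) = 1 - R (j(X, R) = -5 + (6 - R) = 1 - R)
t(l, D) = D + l (t(l, D) = (1 - 1*0)*l + D = (1 + 0)*l + D = 1*l + D = l + D = D + l)
d(m, x) = 18*m (d(m, x) = 9*(2*m) = 18*m)
((5987 - 1*117874) + d(-403, t(-11, p))) + 56201 = ((5987 - 1*117874) + 18*(-403)) + 56201 = ((5987 - 117874) - 7254) + 56201 = (-111887 - 7254) + 56201 = -119141 + 56201 = -62940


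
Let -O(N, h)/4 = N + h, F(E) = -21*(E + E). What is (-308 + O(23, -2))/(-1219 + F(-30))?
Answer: -392/41 ≈ -9.5610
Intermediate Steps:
F(E) = -42*E
O(N, h) = -4*N - 4*h (O(N, h) = -4*(N + h) = -4*N - 4*h)
(-308 + O(23, -2))/(-1219 + F(-30)) = (-308 + (-4*23 - 4*(-2)))/(-1219 - 42*(-30)) = (-308 + (-92 + 8))/(-1219 + 1260) = (-308 - 84)/41 = -392*1/41 = -392/41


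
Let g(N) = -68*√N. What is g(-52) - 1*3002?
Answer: -3002 - 136*I*√13 ≈ -3002.0 - 490.35*I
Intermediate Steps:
g(-52) - 1*3002 = -136*I*√13 - 1*3002 = -136*I*√13 - 3002 = -3002 - 136*I*√13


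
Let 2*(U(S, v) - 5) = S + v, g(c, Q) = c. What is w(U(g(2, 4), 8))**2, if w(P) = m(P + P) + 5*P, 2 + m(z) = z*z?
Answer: 200704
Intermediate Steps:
m(z) = -2 + z**2 (m(z) = -2 + z*z = -2 + z**2)
U(S, v) = 5 + S/2 + v/2 (U(S, v) = 5 + (S + v)/2 = 5 + (S/2 + v/2) = 5 + S/2 + v/2)
w(P) = -2 + 4*P**2 + 5*P (w(P) = (-2 + (P + P)**2) + 5*P = (-2 + (2*P)**2) + 5*P = (-2 + 4*P**2) + 5*P = -2 + 4*P**2 + 5*P)
w(U(g(2, 4), 8))**2 = (-2 + 4*(5 + (1/2)*2 + (1/2)*8)**2 + 5*(5 + (1/2)*2 + (1/2)*8))**2 = (-2 + 4*(5 + 1 + 4)**2 + 5*(5 + 1 + 4))**2 = (-2 + 4*10**2 + 5*10)**2 = (-2 + 4*100 + 50)**2 = (-2 + 400 + 50)**2 = 448**2 = 200704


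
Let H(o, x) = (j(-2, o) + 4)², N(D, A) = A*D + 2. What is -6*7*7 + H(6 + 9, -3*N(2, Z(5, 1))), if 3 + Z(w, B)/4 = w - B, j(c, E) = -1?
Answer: -285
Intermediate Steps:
Z(w, B) = -12 - 4*B + 4*w (Z(w, B) = -12 + 4*(w - B) = -12 + (-4*B + 4*w) = -12 - 4*B + 4*w)
N(D, A) = 2 + A*D
H(o, x) = 9 (H(o, x) = (-1 + 4)² = 3² = 9)
-6*7*7 + H(6 + 9, -3*N(2, Z(5, 1))) = -6*7*7 + 9 = -42*7 + 9 = -294 + 9 = -285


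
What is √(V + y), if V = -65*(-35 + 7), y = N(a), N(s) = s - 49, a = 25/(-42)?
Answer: √3122994/42 ≈ 42.076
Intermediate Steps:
a = -25/42 (a = 25*(-1/42) = -25/42 ≈ -0.59524)
N(s) = -49 + s
y = -2083/42 (y = -49 - 25/42 = -2083/42 ≈ -49.595)
V = 1820 (V = -65*(-28) = 1820)
√(V + y) = √(1820 - 2083/42) = √(74357/42) = √3122994/42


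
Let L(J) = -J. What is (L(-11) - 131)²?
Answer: 14400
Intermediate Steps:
(L(-11) - 131)² = (-1*(-11) - 131)² = (11 - 131)² = (-120)² = 14400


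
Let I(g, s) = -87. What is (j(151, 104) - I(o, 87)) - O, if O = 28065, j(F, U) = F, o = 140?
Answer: -27827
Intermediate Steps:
(j(151, 104) - I(o, 87)) - O = (151 - 1*(-87)) - 1*28065 = (151 + 87) - 28065 = 238 - 28065 = -27827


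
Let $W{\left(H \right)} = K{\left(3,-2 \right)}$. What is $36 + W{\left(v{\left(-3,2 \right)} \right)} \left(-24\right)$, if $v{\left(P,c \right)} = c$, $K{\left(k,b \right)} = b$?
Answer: $84$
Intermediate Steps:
$W{\left(H \right)} = -2$
$36 + W{\left(v{\left(-3,2 \right)} \right)} \left(-24\right) = 36 - -48 = 36 + 48 = 84$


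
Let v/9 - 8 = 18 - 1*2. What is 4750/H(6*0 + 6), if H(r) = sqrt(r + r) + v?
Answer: 85500/3887 - 2375*sqrt(3)/11661 ≈ 21.644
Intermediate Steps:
v = 216 (v = 72 + 9*(18 - 1*2) = 72 + 9*(18 - 2) = 72 + 9*16 = 72 + 144 = 216)
H(r) = 216 + sqrt(2)*sqrt(r) (H(r) = sqrt(r + r) + 216 = sqrt(2*r) + 216 = sqrt(2)*sqrt(r) + 216 = 216 + sqrt(2)*sqrt(r))
4750/H(6*0 + 6) = 4750/(216 + sqrt(2)*sqrt(6*0 + 6)) = 4750/(216 + sqrt(2)*sqrt(0 + 6)) = 4750/(216 + sqrt(2)*sqrt(6)) = 4750/(216 + 2*sqrt(3))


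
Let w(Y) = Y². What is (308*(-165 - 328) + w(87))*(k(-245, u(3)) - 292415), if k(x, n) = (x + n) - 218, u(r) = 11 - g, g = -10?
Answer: 42251943675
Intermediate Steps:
u(r) = 21 (u(r) = 11 - 1*(-10) = 11 + 10 = 21)
k(x, n) = -218 + n + x (k(x, n) = (n + x) - 218 = -218 + n + x)
(308*(-165 - 328) + w(87))*(k(-245, u(3)) - 292415) = (308*(-165 - 328) + 87²)*((-218 + 21 - 245) - 292415) = (308*(-493) + 7569)*(-442 - 292415) = (-151844 + 7569)*(-292857) = -144275*(-292857) = 42251943675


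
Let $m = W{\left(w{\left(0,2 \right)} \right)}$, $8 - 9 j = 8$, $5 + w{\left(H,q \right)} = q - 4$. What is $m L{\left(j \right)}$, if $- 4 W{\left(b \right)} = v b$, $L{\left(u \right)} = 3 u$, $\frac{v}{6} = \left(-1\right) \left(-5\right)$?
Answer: $0$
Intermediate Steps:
$v = 30$ ($v = 6 \left(\left(-1\right) \left(-5\right)\right) = 6 \cdot 5 = 30$)
$w{\left(H,q \right)} = -9 + q$ ($w{\left(H,q \right)} = -5 + \left(q - 4\right) = -5 + \left(-4 + q\right) = -9 + q$)
$j = 0$ ($j = \frac{8}{9} - \frac{8}{9} = 0$)
$W{\left(b \right)} = - \frac{15 b}{2}$ ($W{\left(b \right)} = - \frac{30 b}{4} = - \frac{15 b}{2}$)
$m = \frac{105}{2}$ ($m = - \frac{15 \left(-9 + 2\right)}{2} = \left(- \frac{15}{2}\right) \left(-7\right) = \frac{105}{2} \approx 52.5$)
$m L{\left(j \right)} = \frac{105 \cdot 3 \cdot 0}{2} = \frac{105}{2} \cdot 0 = 0$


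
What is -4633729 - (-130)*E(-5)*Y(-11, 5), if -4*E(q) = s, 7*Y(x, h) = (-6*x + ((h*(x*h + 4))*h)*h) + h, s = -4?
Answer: -33255623/7 ≈ -4.7508e+6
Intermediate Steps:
Y(x, h) = -6*x/7 + h/7 + h³*(4 + h*x)/7 (Y(x, h) = ((-6*x + ((h*(x*h + 4))*h)*h) + h)/7 = ((-6*x + ((h*(h*x + 4))*h)*h) + h)/7 = ((-6*x + ((h*(4 + h*x))*h)*h) + h)/7 = ((-6*x + (h²*(4 + h*x))*h) + h)/7 = ((-6*x + h³*(4 + h*x)) + h)/7 = (h - 6*x + h³*(4 + h*x))/7 = -6*x/7 + h/7 + h³*(4 + h*x)/7)
E(q) = 1 (E(q) = -¼*(-4) = 1)
-4633729 - (-130)*E(-5)*Y(-11, 5) = -4633729 - (-130)*1*(-6/7*(-11) + (⅐)*5 + (4/7)*5³ + (⅐)*(-11)*5⁴) = -4633729 - (-130)*1*(66/7 + 5/7 + (4/7)*125 + (⅐)*(-11)*625) = -4633729 - (-130)*1*(66/7 + 5/7 + 500/7 - 6875/7) = -4633729 - (-130)*1*(-6304/7) = -4633729 - (-130)*(-6304)/7 = -4633729 - 1*819520/7 = -4633729 - 819520/7 = -33255623/7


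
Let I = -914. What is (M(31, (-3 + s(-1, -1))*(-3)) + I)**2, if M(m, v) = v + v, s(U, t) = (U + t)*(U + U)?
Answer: 846400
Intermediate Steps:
s(U, t) = 2*U*(U + t) (s(U, t) = (U + t)*(2*U) = 2*U*(U + t))
M(m, v) = 2*v
(M(31, (-3 + s(-1, -1))*(-3)) + I)**2 = (2*((-3 + 2*(-1)*(-1 - 1))*(-3)) - 914)**2 = (2*((-3 + 2*(-1)*(-2))*(-3)) - 914)**2 = (2*((-3 + 4)*(-3)) - 914)**2 = (2*(1*(-3)) - 914)**2 = (2*(-3) - 914)**2 = (-6 - 914)**2 = (-920)**2 = 846400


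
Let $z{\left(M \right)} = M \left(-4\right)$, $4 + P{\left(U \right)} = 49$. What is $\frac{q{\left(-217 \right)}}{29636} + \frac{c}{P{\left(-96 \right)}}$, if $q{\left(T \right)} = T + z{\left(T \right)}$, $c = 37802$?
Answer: $\frac{36139657}{43020} \approx 840.07$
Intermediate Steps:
$P{\left(U \right)} = 45$ ($P{\left(U \right)} = -4 + 49 = 45$)
$z{\left(M \right)} = - 4 M$
$q{\left(T \right)} = - 3 T$ ($q{\left(T \right)} = T - 4 T = - 3 T$)
$\frac{q{\left(-217 \right)}}{29636} + \frac{c}{P{\left(-96 \right)}} = \frac{\left(-3\right) \left(-217\right)}{29636} + \frac{37802}{45} = 651 \cdot \frac{1}{29636} + 37802 \cdot \frac{1}{45} = \frac{21}{956} + \frac{37802}{45} = \frac{36139657}{43020}$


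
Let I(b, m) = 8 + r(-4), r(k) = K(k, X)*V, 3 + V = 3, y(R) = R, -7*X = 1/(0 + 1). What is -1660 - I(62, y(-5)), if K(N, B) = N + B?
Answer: -1668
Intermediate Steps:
X = -⅐ (X = -1/(7*(0 + 1)) = -⅐/1 = -⅐*1 = -⅐ ≈ -0.14286)
K(N, B) = B + N
V = 0 (V = -3 + 3 = 0)
r(k) = 0 (r(k) = (-⅐ + k)*0 = 0)
I(b, m) = 8 (I(b, m) = 8 + 0 = 8)
-1660 - I(62, y(-5)) = -1660 - 1*8 = -1660 - 8 = -1668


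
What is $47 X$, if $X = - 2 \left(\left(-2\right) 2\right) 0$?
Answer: $0$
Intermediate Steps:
$X = 0$ ($X = \left(-2\right) \left(-4\right) 0 = 8 \cdot 0 = 0$)
$47 X = 47 \cdot 0 = 0$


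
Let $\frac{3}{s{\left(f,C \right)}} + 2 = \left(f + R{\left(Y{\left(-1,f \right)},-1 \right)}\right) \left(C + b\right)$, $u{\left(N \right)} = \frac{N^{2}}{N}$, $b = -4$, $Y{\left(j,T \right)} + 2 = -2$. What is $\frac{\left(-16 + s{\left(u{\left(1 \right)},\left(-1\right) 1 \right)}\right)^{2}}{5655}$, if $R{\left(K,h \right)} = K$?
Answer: $\frac{8405}{191139} \approx 0.043973$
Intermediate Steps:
$Y{\left(j,T \right)} = -4$ ($Y{\left(j,T \right)} = -2 - 2 = -4$)
$u{\left(N \right)} = N$
$s{\left(f,C \right)} = \frac{3}{-2 + \left(-4 + C\right) \left(-4 + f\right)}$ ($s{\left(f,C \right)} = \frac{3}{-2 + \left(f - 4\right) \left(C - 4\right)} = \frac{3}{-2 + \left(-4 + f\right) \left(-4 + C\right)} = \frac{3}{-2 + \left(-4 + C\right) \left(-4 + f\right)}$)
$\frac{\left(-16 + s{\left(u{\left(1 \right)},\left(-1\right) 1 \right)}\right)^{2}}{5655} = \frac{\left(-16 + \frac{3}{14 - 4 \left(\left(-1\right) 1\right) - 4 + \left(-1\right) 1 \cdot 1}\right)^{2}}{5655} = \left(-16 + \frac{3}{14 - -4 - 4 - 1}\right)^{2} \cdot \frac{1}{5655} = \left(-16 + \frac{3}{14 + 4 - 4 - 1}\right)^{2} \cdot \frac{1}{5655} = \left(-16 + \frac{3}{13}\right)^{2} \cdot \frac{1}{5655} = \left(- \frac{205}{13}\right)^{2} \cdot \frac{1}{5655} = \frac{42025}{169} \cdot \frac{1}{5655} = \frac{8405}{191139}$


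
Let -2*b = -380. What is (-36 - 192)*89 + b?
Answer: -20102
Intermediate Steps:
b = 190 (b = -½*(-380) = 190)
(-36 - 192)*89 + b = (-36 - 192)*89 + 190 = -228*89 + 190 = -20292 + 190 = -20102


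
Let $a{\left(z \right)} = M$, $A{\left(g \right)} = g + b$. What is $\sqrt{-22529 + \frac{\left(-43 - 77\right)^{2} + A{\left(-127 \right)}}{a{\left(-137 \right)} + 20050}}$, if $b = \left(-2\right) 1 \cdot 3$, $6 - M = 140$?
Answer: $\frac{i \sqrt{2233944345763}}{9958} \approx 150.09 i$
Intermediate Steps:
$M = -134$ ($M = 6 - 140 = -134$)
$b = -6$ ($b = \left(-2\right) 3 = -6$)
$A{\left(g \right)} = -6 + g$ ($A{\left(g \right)} = g - 6 = -6 + g$)
$a{\left(z \right)} = -134$
$\sqrt{-22529 + \frac{\left(-43 - 77\right)^{2} + A{\left(-127 \right)}}{a{\left(-137 \right)} + 20050}} = \sqrt{-22529 + \frac{\left(-43 - 77\right)^{2} - 133}{-134 + 20050}} = \sqrt{-22529 + \frac{\left(-120\right)^{2} - 133}{19916}} = \sqrt{-22529 + \left(14400 - 133\right) \frac{1}{19916}} = \sqrt{-22529 + 14267 \cdot \frac{1}{19916}} = \sqrt{-22529 + \frac{14267}{19916}} = \sqrt{- \frac{448673297}{19916}} = \frac{i \sqrt{2233944345763}}{9958}$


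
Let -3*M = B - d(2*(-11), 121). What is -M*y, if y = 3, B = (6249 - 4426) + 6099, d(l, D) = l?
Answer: 7944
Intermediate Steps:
B = 7922 (B = 1823 + 6099 = 7922)
M = -2648 (M = -(7922 - 2*(-11))/3 = -(7922 - 1*(-22))/3 = -(7922 + 22)/3 = -1/3*7944 = -2648)
-M*y = -(-2648)*3 = -1*(-7944) = 7944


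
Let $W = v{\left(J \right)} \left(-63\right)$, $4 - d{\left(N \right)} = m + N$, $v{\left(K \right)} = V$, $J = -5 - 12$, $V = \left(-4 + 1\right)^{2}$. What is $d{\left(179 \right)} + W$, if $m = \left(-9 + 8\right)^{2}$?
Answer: $-743$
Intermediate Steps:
$V = 9$ ($V = \left(-3\right)^{2} = 9$)
$m = 1$ ($m = \left(-1\right)^{2} = 1$)
$J = -17$
$v{\left(K \right)} = 9$
$d{\left(N \right)} = 3 - N$ ($d{\left(N \right)} = 4 - \left(1 + N\right) = 3 - N$)
$W = -567$ ($W = 9 \left(-63\right) = -567$)
$d{\left(179 \right)} + W = \left(3 - 179\right) - 567 = -176 - 567 = -743$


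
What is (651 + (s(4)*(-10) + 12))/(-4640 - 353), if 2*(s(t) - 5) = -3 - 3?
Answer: -643/4993 ≈ -0.12878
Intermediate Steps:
s(t) = 2 (s(t) = 5 + (-3 - 3)/2 = 5 + (½)*(-6) = 5 - 3 = 2)
(651 + (s(4)*(-10) + 12))/(-4640 - 353) = (651 + (2*(-10) + 12))/(-4640 - 353) = (651 + (-20 + 12))/(-4993) = (651 - 8)*(-1/4993) = 643*(-1/4993) = -643/4993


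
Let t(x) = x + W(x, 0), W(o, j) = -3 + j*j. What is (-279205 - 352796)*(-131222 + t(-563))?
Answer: 83290147788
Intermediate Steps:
W(o, j) = -3 + j²
t(x) = -3 + x (t(x) = x + (-3 + 0²) = x + (-3 + 0) = x - 3 = -3 + x)
(-279205 - 352796)*(-131222 + t(-563)) = (-279205 - 352796)*(-131222 + (-3 - 563)) = -632001*(-131222 - 566) = -632001*(-131788) = 83290147788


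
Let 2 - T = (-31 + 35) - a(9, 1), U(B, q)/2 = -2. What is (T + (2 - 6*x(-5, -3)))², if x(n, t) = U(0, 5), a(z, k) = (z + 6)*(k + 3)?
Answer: 7056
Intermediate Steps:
U(B, q) = -4 (U(B, q) = 2*(-2) = -4)
a(z, k) = (3 + k)*(6 + z) (a(z, k) = (6 + z)*(3 + k) = (3 + k)*(6 + z))
x(n, t) = -4
T = 58 (T = 2 - ((-31 + 35) - (18 + 3*9 + 6*1 + 1*9)) = 2 - (4 - (18 + 27 + 6 + 9)) = 2 - (4 - 1*60) = 2 - (4 - 60) = 2 - 1*(-56) = 2 + 56 = 58)
(T + (2 - 6*x(-5, -3)))² = (58 + (2 - 6*(-4)))² = (58 + (2 + 24))² = (58 + 26)² = 84² = 7056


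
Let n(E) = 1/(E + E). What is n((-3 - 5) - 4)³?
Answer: -1/13824 ≈ -7.2338e-5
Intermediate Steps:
n(E) = 1/(2*E)
n((-3 - 5) - 4)³ = (1/(2*((-3 - 5) - 4)))³ = (1/(2*(-8 - 4)))³ = ((½)/(-12))³ = ((½)*(-1/12))³ = (-1/24)³ = -1/13824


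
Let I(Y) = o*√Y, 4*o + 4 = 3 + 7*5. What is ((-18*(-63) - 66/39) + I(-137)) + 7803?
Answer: 116159/13 + 17*I*√137/2 ≈ 8935.3 + 99.49*I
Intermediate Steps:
o = 17/2 (o = -1 + (3 + 7*5)/4 = -1 + (3 + 35)/4 = -1 + (¼)*38 = -1 + 19/2 = 17/2 ≈ 8.5000)
I(Y) = 17*√Y/2
((-18*(-63) - 66/39) + I(-137)) + 7803 = ((-18*(-63) - 66/39) + 17*√(-137)/2) + 7803 = ((1134 - 66*1/39) + 17*(I*√137)/2) + 7803 = ((1134 - 22/13) + 17*I*√137/2) + 7803 = (14720/13 + 17*I*√137/2) + 7803 = 116159/13 + 17*I*√137/2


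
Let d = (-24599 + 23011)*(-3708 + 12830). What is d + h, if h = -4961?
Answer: -14490697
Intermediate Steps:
d = -14485736 (d = -1588*9122 = -14485736)
d + h = -14485736 - 4961 = -14490697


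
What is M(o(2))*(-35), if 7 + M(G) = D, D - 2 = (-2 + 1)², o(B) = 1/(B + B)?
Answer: 140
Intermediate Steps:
o(B) = 1/(2*B)
D = 3 (D = 2 + (-2 + 1)² = 2 + (-1)² = 2 + 1 = 3)
M(G) = -4 (M(G) = -7 + 3 = -4)
M(o(2))*(-35) = -4*(-35) = 140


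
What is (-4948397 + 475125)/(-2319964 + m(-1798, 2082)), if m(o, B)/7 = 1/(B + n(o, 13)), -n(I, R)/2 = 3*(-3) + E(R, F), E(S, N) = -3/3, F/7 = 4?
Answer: 9402817744/4876564321 ≈ 1.9282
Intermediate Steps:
F = 28 (F = 7*4 = 28)
E(S, N) = -1 (E(S, N) = -3*⅓ = -1)
n(I, R) = 20 (n(I, R) = -2*(3*(-3) - 1) = -2*(-9 - 1) = -2*(-10) = 20)
m(o, B) = 7/(20 + B) (m(o, B) = 7/(B + 20) = 7/(20 + B))
(-4948397 + 475125)/(-2319964 + m(-1798, 2082)) = (-4948397 + 475125)/(-2319964 + 7/(20 + 2082)) = -4473272/(-2319964 + 7/2102) = -4473272/(-4876564321/2102) = -4473272*(-2102/4876564321) = 9402817744/4876564321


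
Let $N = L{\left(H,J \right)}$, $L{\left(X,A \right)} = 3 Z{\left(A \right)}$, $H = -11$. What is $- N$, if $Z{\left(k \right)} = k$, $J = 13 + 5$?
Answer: $-54$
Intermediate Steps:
$J = 18$
$L{\left(X,A \right)} = 3 A$
$N = 54$ ($N = 3 \cdot 18 = 54$)
$- N = \left(-1\right) 54 = -54$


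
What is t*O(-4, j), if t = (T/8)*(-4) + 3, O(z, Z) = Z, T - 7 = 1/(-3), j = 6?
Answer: -2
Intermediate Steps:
T = 20/3 (T = 7 + 1/(-3) = 7 - ⅓ = 20/3 ≈ 6.6667)
t = -⅓ (t = ((20/3)/8)*(-4) + 3 = ((20/3)*(⅛))*(-4) + 3 = (⅚)*(-4) + 3 = -10/3 + 3 = -⅓ ≈ -0.33333)
t*O(-4, j) = -⅓*6 = -2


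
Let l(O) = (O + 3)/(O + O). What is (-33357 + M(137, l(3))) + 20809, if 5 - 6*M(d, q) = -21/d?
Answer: -5156875/411 ≈ -12547.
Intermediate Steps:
l(O) = (3 + O)/(2*O) (l(O) = (3 + O)/((2*O)) = (3 + O)*(1/(2*O)) = (3 + O)/(2*O))
M(d, q) = 5/6 + 7/(2*d) (M(d, q) = 5/6 - (-7)/(2*d) = 5/6 + 7/(2*d))
(-33357 + M(137, l(3))) + 20809 = (-33357 + (1/6)*(21 + 5*137)/137) + 20809 = (-33357 + (1/6)*(1/137)*(21 + 685)) + 20809 = (-33357 + (1/6)*(1/137)*706) + 20809 = (-33357 + 353/411) + 20809 = -13709374/411 + 20809 = -5156875/411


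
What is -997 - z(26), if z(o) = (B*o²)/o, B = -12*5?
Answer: 563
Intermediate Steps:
B = -60
z(o) = -60*o (z(o) = (-60*o²)/o = -60*o)
-997 - z(26) = -997 - (-60)*26 = -997 - 1*(-1560) = -997 + 1560 = 563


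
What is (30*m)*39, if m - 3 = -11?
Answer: -9360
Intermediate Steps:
m = -8 (m = 3 - 11 = -8)
(30*m)*39 = (30*(-8))*39 = -240*39 = -9360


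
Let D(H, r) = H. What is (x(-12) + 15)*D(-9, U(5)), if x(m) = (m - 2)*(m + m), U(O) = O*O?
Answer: -3159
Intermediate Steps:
U(O) = O²
x(m) = 2*m*(-2 + m) (x(m) = (-2 + m)*(2*m) = 2*m*(-2 + m))
(x(-12) + 15)*D(-9, U(5)) = (2*(-12)*(-2 - 12) + 15)*(-9) = (2*(-12)*(-14) + 15)*(-9) = (336 + 15)*(-9) = 351*(-9) = -3159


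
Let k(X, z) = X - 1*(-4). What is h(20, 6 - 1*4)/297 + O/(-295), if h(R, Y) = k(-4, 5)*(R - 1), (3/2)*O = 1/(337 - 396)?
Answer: 2/52215 ≈ 3.8303e-5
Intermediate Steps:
k(X, z) = 4 + X (k(X, z) = X + 4 = 4 + X)
O = -2/177 (O = 2/(3*(337 - 396)) = (⅔)/(-59) = (⅔)*(-1/59) = -2/177 ≈ -0.011299)
h(R, Y) = 0 (h(R, Y) = (4 - 4)*(R - 1) = 0*(-1 + R) = 0)
h(20, 6 - 1*4)/297 + O/(-295) = 0/297 - 2/177/(-295) = 0*(1/297) - 2/177*(-1/295) = 0 + 2/52215 = 2/52215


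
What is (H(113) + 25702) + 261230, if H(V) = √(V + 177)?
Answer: 286932 + √290 ≈ 2.8695e+5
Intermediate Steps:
H(V) = √(177 + V)
(H(113) + 25702) + 261230 = (√(177 + 113) + 25702) + 261230 = (√290 + 25702) + 261230 = (25702 + √290) + 261230 = 286932 + √290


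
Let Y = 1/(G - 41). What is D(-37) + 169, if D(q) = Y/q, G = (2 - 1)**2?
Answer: 250121/1480 ≈ 169.00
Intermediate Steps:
G = 1 (G = 1**2 = 1)
Y = -1/40 (Y = 1/(1 - 41) = 1/(-40) = -1/40 ≈ -0.025000)
D(q) = -1/(40*q)
D(-37) + 169 = -1/40/(-37) + 169 = -1/40*(-1/37) + 169 = 1/1480 + 169 = 250121/1480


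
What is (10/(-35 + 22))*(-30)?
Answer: 300/13 ≈ 23.077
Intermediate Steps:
(10/(-35 + 22))*(-30) = (10/(-13))*(-30) = -1/13*10*(-30) = -10/13*(-30) = 300/13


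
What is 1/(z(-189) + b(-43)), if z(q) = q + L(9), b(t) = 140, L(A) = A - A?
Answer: -1/49 ≈ -0.020408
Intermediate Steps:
L(A) = 0
z(q) = q (z(q) = q + 0 = q)
1/(z(-189) + b(-43)) = 1/(-189 + 140) = 1/(-49) = -1/49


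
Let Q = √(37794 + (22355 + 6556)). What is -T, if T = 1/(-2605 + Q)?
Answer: 521/1343864 + √66705/6719320 ≈ 0.00042613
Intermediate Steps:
Q = √66705 (Q = √(37794 + 28911) = √66705 ≈ 258.27)
T = 1/(-2605 + √66705) ≈ -0.00042613
-T = -(-521/1343864 - √66705/6719320) = 521/1343864 + √66705/6719320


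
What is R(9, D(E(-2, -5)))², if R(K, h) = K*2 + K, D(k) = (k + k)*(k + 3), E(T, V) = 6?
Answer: 729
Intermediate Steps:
D(k) = 2*k*(3 + k) (D(k) = (2*k)*(3 + k) = 2*k*(3 + k))
R(K, h) = 3*K (R(K, h) = 2*K + K = 3*K)
R(9, D(E(-2, -5)))² = (3*9)² = 27² = 729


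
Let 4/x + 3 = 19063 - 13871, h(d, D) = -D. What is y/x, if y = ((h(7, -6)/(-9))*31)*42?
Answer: -1126013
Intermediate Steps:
x = 4/5189 (x = 4/(-3 + (19063 - 13871)) = 4/(-3 + 5192) = 4/5189 ≈ 0.00077086)
y = -868 (y = ((-1*(-6)/(-9))*31)*42 = ((6*(-1/9))*31)*42 = -2/3*31*42 = -62/3*42 = -868)
y/x = -868/4/5189 = -868*5189/4 = -1126013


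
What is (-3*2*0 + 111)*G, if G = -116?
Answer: -12876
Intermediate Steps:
(-3*2*0 + 111)*G = (-3*2*0 + 111)*(-116) = (-6*0 + 111)*(-116) = (0 + 111)*(-116) = 111*(-116) = -12876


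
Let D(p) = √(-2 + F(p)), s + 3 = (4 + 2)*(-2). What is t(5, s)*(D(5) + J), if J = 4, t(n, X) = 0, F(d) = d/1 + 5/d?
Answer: 0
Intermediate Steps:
s = -15 (s = -3 + (4 + 2)*(-2) = -3 + 6*(-2) = -3 - 12 = -15)
F(d) = d + 5/d (F(d) = d*1 + 5/d = d + 5/d)
D(p) = √(-2 + p + 5/p) (D(p) = √(-2 + (p + 5/p)) = √(-2 + p + 5/p))
t(5, s)*(D(5) + J) = 0*(√(-2 + 5 + 5/5) + 4) = 0*(√(-2 + 5 + 5*(⅕)) + 4) = 0*(√(-2 + 5 + 1) + 4) = 0*(√4 + 4) = 0*(2 + 4) = 0*6 = 0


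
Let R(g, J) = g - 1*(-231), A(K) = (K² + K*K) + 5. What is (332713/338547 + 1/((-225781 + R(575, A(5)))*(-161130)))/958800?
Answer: 1340102225494033/1307420087255333700000 ≈ 1.0250e-6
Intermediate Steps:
A(K) = 5 + 2*K² (A(K) = (K² + K²) + 5 = 2*K² + 5 = 5 + 2*K²)
R(g, J) = 231 + g (R(g, J) = g + 231 = 231 + g)
(332713/338547 + 1/((-225781 + R(575, A(5)))*(-161130)))/958800 = (332713/338547 + 1/((-225781 + (231 + 575))*(-161130)))/958800 = (332713*(1/338547) - 1/161130/(-225781 + 806))*(1/958800) = (332713/338547 - 1/161130/(-224975))*(1/958800) = (332713/338547 - 1/224975*(-1/161130))*(1/958800) = (332713/338547 + 1/36250221750)*(1/958800) = (1340102225494033/1363600424755250)*(1/958800) = 1340102225494033/1307420087255333700000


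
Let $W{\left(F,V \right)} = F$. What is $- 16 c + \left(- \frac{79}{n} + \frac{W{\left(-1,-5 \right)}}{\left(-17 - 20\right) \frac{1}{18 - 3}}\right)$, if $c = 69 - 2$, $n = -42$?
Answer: $- \frac{1662335}{1554} \approx -1069.7$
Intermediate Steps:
$c = 67$
$- 16 c + \left(- \frac{79}{n} + \frac{W{\left(-1,-5 \right)}}{\left(-17 - 20\right) \frac{1}{18 - 3}}\right) = \left(-16\right) 67 - \left(- \frac{79}{42} + \frac{1}{\left(-17 - 20\right) \frac{1}{18 - 3}}\right) = -1072 - \left(- \frac{79}{42} + \frac{1}{\left(-37\right) \frac{1}{15}}\right) = -1072 + \left(\frac{79}{42} - \frac{1}{\left(-37\right) \frac{1}{15}}\right) = -1072 + \left(\frac{79}{42} - \frac{1}{- \frac{37}{15}}\right) = -1072 + \left(\frac{79}{42} - - \frac{15}{37}\right) = -1072 + \left(\frac{79}{42} + \frac{15}{37}\right) = -1072 + \frac{3553}{1554} = - \frac{1662335}{1554}$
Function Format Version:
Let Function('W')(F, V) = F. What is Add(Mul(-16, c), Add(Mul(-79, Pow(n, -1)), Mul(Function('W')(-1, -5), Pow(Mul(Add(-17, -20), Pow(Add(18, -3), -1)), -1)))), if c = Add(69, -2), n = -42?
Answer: Rational(-1662335, 1554) ≈ -1069.7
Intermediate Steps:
c = 67
Add(Mul(-16, c), Add(Mul(-79, Pow(n, -1)), Mul(Function('W')(-1, -5), Pow(Mul(Add(-17, -20), Pow(Add(18, -3), -1)), -1)))) = Add(Mul(-16, 67), Add(Mul(-79, Pow(-42, -1)), Mul(-1, Pow(Mul(Add(-17, -20), Pow(Add(18, -3), -1)), -1)))) = Add(-1072, Add(Mul(-79, Rational(-1, 42)), Mul(-1, Pow(Mul(-37, Pow(15, -1)), -1)))) = Add(-1072, Add(Rational(79, 42), Mul(-1, Pow(Mul(-37, Rational(1, 15)), -1)))) = Add(-1072, Add(Rational(79, 42), Mul(-1, Pow(Rational(-37, 15), -1)))) = Add(-1072, Add(Rational(79, 42), Mul(-1, Rational(-15, 37)))) = Add(-1072, Add(Rational(79, 42), Rational(15, 37))) = Add(-1072, Rational(3553, 1554)) = Rational(-1662335, 1554)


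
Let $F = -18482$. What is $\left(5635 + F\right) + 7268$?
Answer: $-5579$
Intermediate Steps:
$\left(5635 + F\right) + 7268 = \left(5635 - 18482\right) + 7268 = -12847 + 7268 = -5579$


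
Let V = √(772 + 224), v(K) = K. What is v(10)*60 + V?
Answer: 600 + 2*√249 ≈ 631.56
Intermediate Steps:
V = 2*√249 (V = √996 = 2*√249 ≈ 31.559)
v(10)*60 + V = 10*60 + 2*√249 = 600 + 2*√249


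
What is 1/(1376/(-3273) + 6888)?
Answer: 3273/22543048 ≈ 0.00014519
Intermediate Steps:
1/(1376/(-3273) + 6888) = 1/(1376*(-1/3273) + 6888) = 1/(-1376/3273 + 6888) = 1/(22543048/3273) = 3273/22543048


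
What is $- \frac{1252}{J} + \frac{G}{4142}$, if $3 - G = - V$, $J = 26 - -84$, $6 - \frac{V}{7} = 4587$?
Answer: $- \frac{2178206}{113905} \approx -19.123$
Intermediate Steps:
$V = -32067$ ($V = 42 - 32109 = -32067$)
$J = 110$ ($J = 26 + 84 = 110$)
$G = -32064$ ($G = 3 - \left(-1\right) \left(-32067\right) = 3 - 32067 = -32064$)
$- \frac{1252}{J} + \frac{G}{4142} = - \frac{1252}{110} - \frac{32064}{4142} = \left(-1252\right) \frac{1}{110} - \frac{16032}{2071} = - \frac{626}{55} - \frac{16032}{2071} = - \frac{2178206}{113905}$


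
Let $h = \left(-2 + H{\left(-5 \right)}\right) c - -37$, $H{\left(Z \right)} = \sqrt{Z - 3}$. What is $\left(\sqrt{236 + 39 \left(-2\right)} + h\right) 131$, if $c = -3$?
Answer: $5633 + 131 \sqrt{158} - 786 i \sqrt{2} \approx 7279.6 - 1111.6 i$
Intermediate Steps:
$H{\left(Z \right)} = \sqrt{-3 + Z}$
$h = 43 - 6 i \sqrt{2}$ ($h = \left(-2 + \sqrt{-3 - 5}\right) \left(-3\right) - -37 = \left(-2 + \sqrt{-8}\right) \left(-3\right) + 37 = \left(-2 + 2 i \sqrt{2}\right) \left(-3\right) + 37 = \left(6 - 6 i \sqrt{2}\right) + 37 = 43 - 6 i \sqrt{2} \approx 43.0 - 8.4853 i$)
$\left(\sqrt{236 + 39 \left(-2\right)} + h\right) 131 = \left(\sqrt{236 + 39 \left(-2\right)} + \left(43 - 6 i \sqrt{2}\right)\right) 131 = \left(\sqrt{236 - 78} + \left(43 - 6 i \sqrt{2}\right)\right) 131 = \left(\sqrt{158} + \left(43 - 6 i \sqrt{2}\right)\right) 131 = \left(43 + \sqrt{158} - 6 i \sqrt{2}\right) 131 = 5633 + 131 \sqrt{158} - 786 i \sqrt{2}$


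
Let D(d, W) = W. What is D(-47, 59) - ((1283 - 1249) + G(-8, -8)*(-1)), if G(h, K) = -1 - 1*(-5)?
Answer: 29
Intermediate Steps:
G(h, K) = 4 (G(h, K) = -1 + 5 = 4)
D(-47, 59) - ((1283 - 1249) + G(-8, -8)*(-1)) = 59 - ((1283 - 1249) + 4*(-1)) = 59 - (34 - 4) = 59 - 1*30 = 59 - 30 = 29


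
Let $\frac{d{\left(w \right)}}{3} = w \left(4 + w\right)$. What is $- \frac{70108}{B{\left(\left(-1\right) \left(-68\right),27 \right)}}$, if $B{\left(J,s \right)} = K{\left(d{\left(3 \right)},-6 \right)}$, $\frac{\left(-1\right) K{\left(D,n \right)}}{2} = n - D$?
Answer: $- \frac{35054}{69} \approx -508.03$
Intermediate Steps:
$d{\left(w \right)} = 3 w \left(4 + w\right)$
$K{\left(D,n \right)} = - 2 n + 2 D$ ($K{\left(D,n \right)} = - 2 \left(n - D\right) = - 2 n + 2 D$)
$B{\left(J,s \right)} = 138$ ($B{\left(J,s \right)} = \left(-2\right) \left(-6\right) + 2 \cdot 3 \cdot 3 \left(4 + 3\right) = 12 + 2 \cdot 3 \cdot 3 \cdot 7 = 12 + 2 \cdot 63 = 12 + 126 = 138$)
$- \frac{70108}{B{\left(\left(-1\right) \left(-68\right),27 \right)}} = - \frac{70108}{138} = \left(-70108\right) \frac{1}{138} = - \frac{35054}{69}$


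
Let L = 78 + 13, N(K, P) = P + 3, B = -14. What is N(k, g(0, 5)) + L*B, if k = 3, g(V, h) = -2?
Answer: -1273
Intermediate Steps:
N(K, P) = 3 + P
L = 91
N(k, g(0, 5)) + L*B = (3 - 2) + 91*(-14) = 1 - 1274 = -1273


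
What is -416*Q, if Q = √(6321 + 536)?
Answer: -416*√6857 ≈ -34448.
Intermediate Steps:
Q = √6857 ≈ 82.807
-416*Q = -416*√6857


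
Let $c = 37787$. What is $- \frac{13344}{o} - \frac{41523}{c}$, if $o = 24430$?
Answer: $- \frac{759318309}{461568205} \approx -1.6451$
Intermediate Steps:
$- \frac{13344}{o} - \frac{41523}{c} = - \frac{13344}{24430} - \frac{41523}{37787} = \left(-13344\right) \frac{1}{24430} - \frac{41523}{37787} = - \frac{6672}{12215} - \frac{41523}{37787} = - \frac{759318309}{461568205}$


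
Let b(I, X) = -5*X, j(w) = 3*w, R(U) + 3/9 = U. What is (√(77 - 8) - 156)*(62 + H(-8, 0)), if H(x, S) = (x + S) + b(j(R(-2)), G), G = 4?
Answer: -5304 + 34*√69 ≈ -5021.6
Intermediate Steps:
R(U) = -⅓ + U
H(x, S) = -20 + S + x (H(x, S) = (x + S) - 5*4 = (S + x) - 20 = -20 + S + x)
(√(77 - 8) - 156)*(62 + H(-8, 0)) = (√(77 - 8) - 156)*(62 + (-20 + 0 - 8)) = (√69 - 156)*(62 - 28) = (-156 + √69)*34 = -5304 + 34*√69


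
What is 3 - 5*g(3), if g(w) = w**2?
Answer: -42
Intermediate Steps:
3 - 5*g(3) = 3 - 5*3**2 = 3 - 5*9 = 3 - 45 = -42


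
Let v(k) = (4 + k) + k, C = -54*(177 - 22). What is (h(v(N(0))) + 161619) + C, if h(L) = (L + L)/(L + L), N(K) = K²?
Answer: 153250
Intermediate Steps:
C = -8370 (C = -54*155 = -8370)
v(k) = 4 + 2*k
h(L) = 1 (h(L) = (2*L)/((2*L)) = (2*L)*(1/(2*L)) = 1)
(h(v(N(0))) + 161619) + C = (1 + 161619) - 8370 = 161620 - 8370 = 153250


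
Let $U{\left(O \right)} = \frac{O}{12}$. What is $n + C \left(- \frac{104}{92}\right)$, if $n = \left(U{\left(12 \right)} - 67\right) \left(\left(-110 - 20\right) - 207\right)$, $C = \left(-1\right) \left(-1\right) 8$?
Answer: $\frac{511358}{23} \approx 22233.0$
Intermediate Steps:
$C = 8$ ($C = 1 \cdot 8 = 8$)
$U{\left(O \right)} = \frac{O}{12}$ ($U{\left(O \right)} = O \frac{1}{12} = \frac{O}{12}$)
$n = 22242$ ($n = \left(\frac{1}{12} \cdot 12 - 67\right) \left(\left(-110 - 20\right) - 207\right) = \left(1 - 67\right) \left(\left(-110 - 20\right) - 207\right) = - 66 \left(-130 - 207\right) = \left(-66\right) \left(-337\right) = 22242$)
$n + C \left(- \frac{104}{92}\right) = 22242 + 8 \left(- \frac{104}{92}\right) = 22242 + 8 \left(\left(-104\right) \frac{1}{92}\right) = 22242 + 8 \left(- \frac{26}{23}\right) = 22242 - \frac{208}{23} = \frac{511358}{23}$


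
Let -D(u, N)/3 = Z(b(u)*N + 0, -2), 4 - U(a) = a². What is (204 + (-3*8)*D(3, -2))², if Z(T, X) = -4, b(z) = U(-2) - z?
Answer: 7056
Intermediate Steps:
U(a) = 4 - a²
b(z) = -z (b(z) = (4 - 1*(-2)²) - z = (4 - 1*4) - z = (4 - 4) - z = 0 - z = -z)
D(u, N) = 12 (D(u, N) = -3*(-4) = 12)
(204 + (-3*8)*D(3, -2))² = (204 - 3*8*12)² = (204 - 24*12)² = (204 - 288)² = (-84)² = 7056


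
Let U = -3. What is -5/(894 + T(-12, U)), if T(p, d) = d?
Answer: -5/891 ≈ -0.0056117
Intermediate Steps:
-5/(894 + T(-12, U)) = -5/(894 - 3) = -5/891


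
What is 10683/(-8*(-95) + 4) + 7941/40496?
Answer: 109671423/7734736 ≈ 14.179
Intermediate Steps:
10683/(-8*(-95) + 4) + 7941/40496 = 10683/(760 + 4) + 7941*(1/40496) = 10683/764 + 7941/40496 = 109671423/7734736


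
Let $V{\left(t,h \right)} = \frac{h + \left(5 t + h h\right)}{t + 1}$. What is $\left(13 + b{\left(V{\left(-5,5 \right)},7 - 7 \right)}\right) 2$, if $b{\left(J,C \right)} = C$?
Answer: $26$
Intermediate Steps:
$V{\left(t,h \right)} = \frac{h + h^{2} + 5 t}{1 + t}$ ($V{\left(t,h \right)} = \frac{h + \left(5 t + h^{2}\right)}{1 + t} = \frac{h + \left(h^{2} + 5 t\right)}{1 + t} = \frac{h + h^{2} + 5 t}{1 + t}$)
$\left(13 + b{\left(V{\left(-5,5 \right)},7 - 7 \right)}\right) 2 = \left(13 + \left(7 - 7\right)\right) 2 = \left(13 + 0\right) 2 = 13 \cdot 2 = 26$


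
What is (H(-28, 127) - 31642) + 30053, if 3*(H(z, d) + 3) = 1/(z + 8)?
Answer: -95521/60 ≈ -1592.0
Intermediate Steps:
H(z, d) = -3 + 1/(3*(8 + z)) (H(z, d) = -3 + 1/(3*(z + 8)) = -3 + 1/(3*(8 + z)))
(H(-28, 127) - 31642) + 30053 = ((-71 - 9*(-28))/(3*(8 - 28)) - 31642) + 30053 = ((⅓)*(-71 + 252)/(-20) - 31642) + 30053 = ((⅓)*(-1/20)*181 - 31642) + 30053 = (-181/60 - 31642) + 30053 = -1898701/60 + 30053 = -95521/60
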